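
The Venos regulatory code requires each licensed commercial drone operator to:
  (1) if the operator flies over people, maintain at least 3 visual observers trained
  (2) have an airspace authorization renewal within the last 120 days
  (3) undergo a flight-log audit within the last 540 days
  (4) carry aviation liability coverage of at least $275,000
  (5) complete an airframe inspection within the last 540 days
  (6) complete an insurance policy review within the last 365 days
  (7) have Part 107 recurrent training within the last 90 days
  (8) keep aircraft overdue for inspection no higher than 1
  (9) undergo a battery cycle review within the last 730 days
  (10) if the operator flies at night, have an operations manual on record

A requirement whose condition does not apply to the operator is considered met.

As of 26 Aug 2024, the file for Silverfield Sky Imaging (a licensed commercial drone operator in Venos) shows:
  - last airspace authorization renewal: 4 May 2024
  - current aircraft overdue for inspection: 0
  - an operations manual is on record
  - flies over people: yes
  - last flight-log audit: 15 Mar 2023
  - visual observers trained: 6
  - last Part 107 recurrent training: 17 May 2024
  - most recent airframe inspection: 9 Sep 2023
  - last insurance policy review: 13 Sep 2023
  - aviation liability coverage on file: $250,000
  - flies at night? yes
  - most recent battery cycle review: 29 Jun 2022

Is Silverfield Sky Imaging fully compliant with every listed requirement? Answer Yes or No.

No

1. condition 'flies over people' holds; visual observers trained 6 ≥ 3 → met
2. airspace authorization renewal 114 days ago vs limit 120 → met
3. flight-log audit 530 days ago vs limit 540 → met
4. aviation liability coverage $250,000 < $275,000 → not met
5. airframe inspection 352 days ago vs limit 540 → met
6. insurance policy review 348 days ago vs limit 365 → met
7. Part 107 recurrent training 101 days ago vs limit 90 → not met
8. aircraft overdue for inspection 0 ≤ 1 → met
9. battery cycle review 789 days ago vs limit 730 → not met
10. condition 'flies at night' holds; operations manual present → met
Not met: 4, 7, 9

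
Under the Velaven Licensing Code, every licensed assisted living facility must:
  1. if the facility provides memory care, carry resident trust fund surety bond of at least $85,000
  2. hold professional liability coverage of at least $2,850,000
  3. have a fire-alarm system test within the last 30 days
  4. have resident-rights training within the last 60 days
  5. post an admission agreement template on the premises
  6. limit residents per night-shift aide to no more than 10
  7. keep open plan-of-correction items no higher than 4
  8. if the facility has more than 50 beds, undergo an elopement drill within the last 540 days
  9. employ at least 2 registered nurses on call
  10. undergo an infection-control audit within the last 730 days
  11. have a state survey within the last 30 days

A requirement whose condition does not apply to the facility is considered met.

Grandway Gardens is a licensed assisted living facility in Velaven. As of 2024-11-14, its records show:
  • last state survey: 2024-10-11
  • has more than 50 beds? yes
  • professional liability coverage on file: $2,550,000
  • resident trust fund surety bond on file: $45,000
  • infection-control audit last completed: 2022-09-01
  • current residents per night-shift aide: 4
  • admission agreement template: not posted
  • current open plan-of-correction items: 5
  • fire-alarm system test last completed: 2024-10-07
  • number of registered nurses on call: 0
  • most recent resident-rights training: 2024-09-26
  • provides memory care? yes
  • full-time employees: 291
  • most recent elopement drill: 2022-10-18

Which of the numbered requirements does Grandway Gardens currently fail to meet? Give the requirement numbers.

1, 2, 3, 5, 7, 8, 9, 10, 11

1. condition 'provides memory care' holds; resident trust fund surety bond $45,000 < $85,000 → not met
2. professional liability coverage $2,550,000 < $2,850,000 → not met
3. fire-alarm system test 38 days ago vs limit 30 → not met
4. resident-rights training 49 days ago vs limit 60 → met
5. admission agreement template absent → not met
6. residents per night-shift aide 4 ≤ 10 → met
7. open plan-of-correction items 5 > 4 → not met
8. condition 'has more than 50 beds' holds; elopement drill 758 days ago vs limit 540 → not met
9. registered nurses on call 0 < 2 → not met
10. infection-control audit 805 days ago vs limit 730 → not met
11. state survey 34 days ago vs limit 30 → not met
Not met: 1, 2, 3, 5, 7, 8, 9, 10, 11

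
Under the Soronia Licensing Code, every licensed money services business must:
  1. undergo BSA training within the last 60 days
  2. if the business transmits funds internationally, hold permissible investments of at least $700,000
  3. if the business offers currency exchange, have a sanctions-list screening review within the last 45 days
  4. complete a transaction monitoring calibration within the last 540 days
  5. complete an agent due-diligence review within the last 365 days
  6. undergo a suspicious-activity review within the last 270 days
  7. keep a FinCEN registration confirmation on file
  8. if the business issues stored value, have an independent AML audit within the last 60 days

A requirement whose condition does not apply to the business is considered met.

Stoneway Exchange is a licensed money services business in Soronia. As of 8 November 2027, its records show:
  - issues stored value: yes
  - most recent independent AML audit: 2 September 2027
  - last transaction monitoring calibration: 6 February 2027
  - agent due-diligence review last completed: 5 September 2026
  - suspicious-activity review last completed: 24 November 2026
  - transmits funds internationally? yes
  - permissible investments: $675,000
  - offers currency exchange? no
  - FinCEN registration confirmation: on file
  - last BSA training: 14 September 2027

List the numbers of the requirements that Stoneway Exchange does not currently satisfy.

1. BSA training 55 days ago vs limit 60 → met
2. condition 'transmits funds internationally' holds; permissible investments $675,000 < $700,000 → not met
3. condition 'offers currency exchange' does not hold → requirement n/a → met
4. transaction monitoring calibration 275 days ago vs limit 540 → met
5. agent due-diligence review 429 days ago vs limit 365 → not met
6. suspicious-activity review 349 days ago vs limit 270 → not met
7. FinCEN registration confirmation present → met
8. condition 'issues stored value' holds; independent AML audit 67 days ago vs limit 60 → not met
Not met: 2, 5, 6, 8

2, 5, 6, 8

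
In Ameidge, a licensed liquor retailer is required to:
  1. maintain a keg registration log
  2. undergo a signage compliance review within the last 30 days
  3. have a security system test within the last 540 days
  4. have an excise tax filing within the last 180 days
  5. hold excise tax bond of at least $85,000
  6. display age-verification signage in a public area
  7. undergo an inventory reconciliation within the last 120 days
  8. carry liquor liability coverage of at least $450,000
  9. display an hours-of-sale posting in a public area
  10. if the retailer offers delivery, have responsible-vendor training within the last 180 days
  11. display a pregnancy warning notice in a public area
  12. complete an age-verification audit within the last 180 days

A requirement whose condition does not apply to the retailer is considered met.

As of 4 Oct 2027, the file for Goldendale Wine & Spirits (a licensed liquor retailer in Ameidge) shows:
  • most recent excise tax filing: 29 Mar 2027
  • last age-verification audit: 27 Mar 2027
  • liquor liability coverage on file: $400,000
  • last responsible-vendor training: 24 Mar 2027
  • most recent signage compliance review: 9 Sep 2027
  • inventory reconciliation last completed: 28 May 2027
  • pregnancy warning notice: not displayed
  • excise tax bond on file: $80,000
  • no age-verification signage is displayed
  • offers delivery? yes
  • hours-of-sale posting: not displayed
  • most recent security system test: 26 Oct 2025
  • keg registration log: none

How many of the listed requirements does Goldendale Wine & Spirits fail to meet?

1. keg registration log absent → not met
2. signage compliance review 25 days ago vs limit 30 → met
3. security system test 708 days ago vs limit 540 → not met
4. excise tax filing 189 days ago vs limit 180 → not met
5. excise tax bond $80,000 < $85,000 → not met
6. age-verification signage absent → not met
7. inventory reconciliation 129 days ago vs limit 120 → not met
8. liquor liability coverage $400,000 < $450,000 → not met
9. hours-of-sale posting absent → not met
10. condition 'offers delivery' holds; responsible-vendor training 194 days ago vs limit 180 → not met
11. pregnancy warning notice absent → not met
12. age-verification audit 191 days ago vs limit 180 → not met
Not met: 11 of 12

11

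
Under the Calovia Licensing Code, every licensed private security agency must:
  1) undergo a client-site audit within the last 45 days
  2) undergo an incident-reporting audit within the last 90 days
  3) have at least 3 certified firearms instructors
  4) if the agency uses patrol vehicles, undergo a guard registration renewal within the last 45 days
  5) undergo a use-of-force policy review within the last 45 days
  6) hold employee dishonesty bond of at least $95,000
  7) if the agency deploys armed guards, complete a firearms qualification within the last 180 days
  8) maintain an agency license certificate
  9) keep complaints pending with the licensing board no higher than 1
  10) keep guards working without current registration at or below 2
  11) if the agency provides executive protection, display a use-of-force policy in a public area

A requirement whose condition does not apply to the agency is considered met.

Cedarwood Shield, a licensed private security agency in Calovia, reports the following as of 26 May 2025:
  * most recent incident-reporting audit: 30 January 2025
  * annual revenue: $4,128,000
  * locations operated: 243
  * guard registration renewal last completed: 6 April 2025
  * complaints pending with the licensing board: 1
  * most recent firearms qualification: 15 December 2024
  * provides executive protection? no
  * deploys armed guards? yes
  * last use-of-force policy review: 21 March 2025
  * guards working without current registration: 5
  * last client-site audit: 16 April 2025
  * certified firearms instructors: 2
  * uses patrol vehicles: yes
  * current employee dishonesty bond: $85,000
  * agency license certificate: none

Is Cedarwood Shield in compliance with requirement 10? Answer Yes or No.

10. guards working without current registration 5 > 2 → not met

No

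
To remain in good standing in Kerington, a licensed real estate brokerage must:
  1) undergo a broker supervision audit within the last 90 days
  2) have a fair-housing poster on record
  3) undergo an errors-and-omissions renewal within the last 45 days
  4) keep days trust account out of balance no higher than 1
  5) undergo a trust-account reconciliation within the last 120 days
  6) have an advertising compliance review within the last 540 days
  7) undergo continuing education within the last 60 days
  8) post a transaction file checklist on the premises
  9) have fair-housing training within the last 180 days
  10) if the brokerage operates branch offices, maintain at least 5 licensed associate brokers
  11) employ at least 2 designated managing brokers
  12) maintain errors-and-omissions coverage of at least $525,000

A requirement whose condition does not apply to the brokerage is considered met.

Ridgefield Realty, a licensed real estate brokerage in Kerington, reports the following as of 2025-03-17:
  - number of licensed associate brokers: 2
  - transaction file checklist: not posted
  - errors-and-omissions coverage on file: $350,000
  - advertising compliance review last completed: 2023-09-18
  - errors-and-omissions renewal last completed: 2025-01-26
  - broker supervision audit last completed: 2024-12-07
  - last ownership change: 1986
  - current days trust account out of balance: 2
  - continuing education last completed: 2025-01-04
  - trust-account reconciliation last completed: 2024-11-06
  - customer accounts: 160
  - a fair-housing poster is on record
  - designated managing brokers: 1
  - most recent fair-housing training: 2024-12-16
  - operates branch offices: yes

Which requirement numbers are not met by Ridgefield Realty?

1, 3, 4, 5, 6, 7, 8, 10, 11, 12

1. broker supervision audit 100 days ago vs limit 90 → not met
2. fair-housing poster present → met
3. errors-and-omissions renewal 50 days ago vs limit 45 → not met
4. days trust account out of balance 2 > 1 → not met
5. trust-account reconciliation 131 days ago vs limit 120 → not met
6. advertising compliance review 546 days ago vs limit 540 → not met
7. continuing education 72 days ago vs limit 60 → not met
8. transaction file checklist absent → not met
9. fair-housing training 91 days ago vs limit 180 → met
10. condition 'operates branch offices' holds; licensed associate brokers 2 < 5 → not met
11. designated managing brokers 1 < 2 → not met
12. errors-and-omissions coverage $350,000 < $525,000 → not met
Not met: 1, 3, 4, 5, 6, 7, 8, 10, 11, 12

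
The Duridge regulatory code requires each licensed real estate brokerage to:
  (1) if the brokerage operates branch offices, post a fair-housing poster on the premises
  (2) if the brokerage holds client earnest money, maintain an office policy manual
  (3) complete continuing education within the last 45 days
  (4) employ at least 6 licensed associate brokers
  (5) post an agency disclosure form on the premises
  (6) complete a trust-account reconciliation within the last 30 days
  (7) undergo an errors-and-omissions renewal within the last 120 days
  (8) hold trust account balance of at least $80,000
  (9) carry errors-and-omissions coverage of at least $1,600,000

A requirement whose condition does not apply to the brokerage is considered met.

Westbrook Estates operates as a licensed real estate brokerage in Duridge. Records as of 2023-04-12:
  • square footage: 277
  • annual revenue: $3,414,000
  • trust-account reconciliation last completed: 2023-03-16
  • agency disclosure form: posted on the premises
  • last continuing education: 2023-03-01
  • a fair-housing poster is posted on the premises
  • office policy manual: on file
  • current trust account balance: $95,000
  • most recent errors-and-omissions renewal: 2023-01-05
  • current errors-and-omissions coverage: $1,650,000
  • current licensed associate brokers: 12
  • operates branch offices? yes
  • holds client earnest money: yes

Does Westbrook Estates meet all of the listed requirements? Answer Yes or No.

1. condition 'operates branch offices' holds; fair-housing poster present → met
2. condition 'holds client earnest money' holds; office policy manual present → met
3. continuing education 42 days ago vs limit 45 → met
4. licensed associate brokers 12 ≥ 6 → met
5. agency disclosure form present → met
6. trust-account reconciliation 27 days ago vs limit 30 → met
7. errors-and-omissions renewal 97 days ago vs limit 120 → met
8. trust account balance $95,000 ≥ $80,000 → met
9. errors-and-omissions coverage $1,650,000 ≥ $1,600,000 → met
All met.

Yes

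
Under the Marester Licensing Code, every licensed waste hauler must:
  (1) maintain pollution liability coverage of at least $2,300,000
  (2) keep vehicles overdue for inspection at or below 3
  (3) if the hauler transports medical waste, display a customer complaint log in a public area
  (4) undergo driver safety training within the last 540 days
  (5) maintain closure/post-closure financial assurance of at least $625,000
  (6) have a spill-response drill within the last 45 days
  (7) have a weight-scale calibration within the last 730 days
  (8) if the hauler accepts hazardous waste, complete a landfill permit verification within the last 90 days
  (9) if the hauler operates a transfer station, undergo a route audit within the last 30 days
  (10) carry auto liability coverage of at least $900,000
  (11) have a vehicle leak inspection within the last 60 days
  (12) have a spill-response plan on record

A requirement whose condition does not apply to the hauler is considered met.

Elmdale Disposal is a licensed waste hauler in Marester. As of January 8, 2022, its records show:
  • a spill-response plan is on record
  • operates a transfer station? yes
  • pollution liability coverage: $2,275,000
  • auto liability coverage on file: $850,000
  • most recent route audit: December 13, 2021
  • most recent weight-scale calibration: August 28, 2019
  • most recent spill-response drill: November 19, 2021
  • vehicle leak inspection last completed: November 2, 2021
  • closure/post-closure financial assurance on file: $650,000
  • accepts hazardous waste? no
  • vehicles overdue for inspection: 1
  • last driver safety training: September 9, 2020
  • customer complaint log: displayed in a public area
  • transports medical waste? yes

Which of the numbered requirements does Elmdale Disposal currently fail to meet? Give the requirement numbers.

1. pollution liability coverage $2,275,000 < $2,300,000 → not met
2. vehicles overdue for inspection 1 ≤ 3 → met
3. condition 'transports medical waste' holds; customer complaint log present → met
4. driver safety training 486 days ago vs limit 540 → met
5. closure/post-closure financial assurance $650,000 ≥ $625,000 → met
6. spill-response drill 50 days ago vs limit 45 → not met
7. weight-scale calibration 864 days ago vs limit 730 → not met
8. condition 'accepts hazardous waste' does not hold → requirement n/a → met
9. condition 'operates a transfer station' holds; route audit 26 days ago vs limit 30 → met
10. auto liability coverage $850,000 < $900,000 → not met
11. vehicle leak inspection 67 days ago vs limit 60 → not met
12. spill-response plan present → met
Not met: 1, 6, 7, 10, 11

1, 6, 7, 10, 11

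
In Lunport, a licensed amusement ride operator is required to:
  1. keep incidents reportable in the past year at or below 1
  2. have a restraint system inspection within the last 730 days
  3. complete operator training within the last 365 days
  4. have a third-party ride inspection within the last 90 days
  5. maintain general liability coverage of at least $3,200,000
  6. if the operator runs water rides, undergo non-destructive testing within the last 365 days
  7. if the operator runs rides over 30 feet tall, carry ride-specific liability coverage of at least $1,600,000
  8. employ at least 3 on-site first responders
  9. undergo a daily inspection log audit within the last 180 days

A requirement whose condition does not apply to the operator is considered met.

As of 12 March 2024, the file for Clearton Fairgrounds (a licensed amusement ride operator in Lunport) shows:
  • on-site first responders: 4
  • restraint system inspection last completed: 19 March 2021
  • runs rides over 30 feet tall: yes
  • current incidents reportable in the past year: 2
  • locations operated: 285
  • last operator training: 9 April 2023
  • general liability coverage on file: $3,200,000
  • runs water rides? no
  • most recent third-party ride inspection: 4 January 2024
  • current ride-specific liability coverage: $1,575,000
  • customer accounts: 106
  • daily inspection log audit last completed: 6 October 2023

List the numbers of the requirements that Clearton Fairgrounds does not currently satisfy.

1, 2, 7

1. incidents reportable in the past year 2 > 1 → not met
2. restraint system inspection 1089 days ago vs limit 730 → not met
3. operator training 338 days ago vs limit 365 → met
4. third-party ride inspection 68 days ago vs limit 90 → met
5. general liability coverage $3,200,000 ≥ $3,200,000 → met
6. condition 'runs water rides' does not hold → requirement n/a → met
7. condition 'runs rides over 30 feet tall' holds; ride-specific liability coverage $1,575,000 < $1,600,000 → not met
8. on-site first responders 4 ≥ 3 → met
9. daily inspection log audit 158 days ago vs limit 180 → met
Not met: 1, 2, 7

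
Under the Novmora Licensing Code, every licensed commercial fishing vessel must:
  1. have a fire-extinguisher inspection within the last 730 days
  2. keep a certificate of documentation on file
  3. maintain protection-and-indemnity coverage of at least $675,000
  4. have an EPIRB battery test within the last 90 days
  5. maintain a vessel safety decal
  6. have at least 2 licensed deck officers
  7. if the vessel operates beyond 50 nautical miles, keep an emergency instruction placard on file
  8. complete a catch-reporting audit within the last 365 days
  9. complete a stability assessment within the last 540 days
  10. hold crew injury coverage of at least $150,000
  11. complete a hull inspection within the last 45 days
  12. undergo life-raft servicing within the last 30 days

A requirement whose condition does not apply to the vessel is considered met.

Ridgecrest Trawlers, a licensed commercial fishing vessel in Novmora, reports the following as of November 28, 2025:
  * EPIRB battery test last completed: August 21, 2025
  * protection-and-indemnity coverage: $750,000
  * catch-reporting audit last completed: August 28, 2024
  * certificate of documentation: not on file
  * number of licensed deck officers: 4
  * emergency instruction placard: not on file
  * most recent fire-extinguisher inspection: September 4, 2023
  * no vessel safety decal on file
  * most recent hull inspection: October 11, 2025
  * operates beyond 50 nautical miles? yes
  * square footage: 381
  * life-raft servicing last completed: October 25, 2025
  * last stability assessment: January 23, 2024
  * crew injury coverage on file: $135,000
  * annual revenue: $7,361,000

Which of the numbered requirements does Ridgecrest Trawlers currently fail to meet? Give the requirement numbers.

1. fire-extinguisher inspection 816 days ago vs limit 730 → not met
2. certificate of documentation absent → not met
3. protection-and-indemnity coverage $750,000 ≥ $675,000 → met
4. EPIRB battery test 99 days ago vs limit 90 → not met
5. vessel safety decal absent → not met
6. licensed deck officers 4 ≥ 2 → met
7. condition 'operates beyond 50 nautical miles' holds; emergency instruction placard absent → not met
8. catch-reporting audit 457 days ago vs limit 365 → not met
9. stability assessment 675 days ago vs limit 540 → not met
10. crew injury coverage $135,000 < $150,000 → not met
11. hull inspection 48 days ago vs limit 45 → not met
12. life-raft servicing 34 days ago vs limit 30 → not met
Not met: 1, 2, 4, 5, 7, 8, 9, 10, 11, 12

1, 2, 4, 5, 7, 8, 9, 10, 11, 12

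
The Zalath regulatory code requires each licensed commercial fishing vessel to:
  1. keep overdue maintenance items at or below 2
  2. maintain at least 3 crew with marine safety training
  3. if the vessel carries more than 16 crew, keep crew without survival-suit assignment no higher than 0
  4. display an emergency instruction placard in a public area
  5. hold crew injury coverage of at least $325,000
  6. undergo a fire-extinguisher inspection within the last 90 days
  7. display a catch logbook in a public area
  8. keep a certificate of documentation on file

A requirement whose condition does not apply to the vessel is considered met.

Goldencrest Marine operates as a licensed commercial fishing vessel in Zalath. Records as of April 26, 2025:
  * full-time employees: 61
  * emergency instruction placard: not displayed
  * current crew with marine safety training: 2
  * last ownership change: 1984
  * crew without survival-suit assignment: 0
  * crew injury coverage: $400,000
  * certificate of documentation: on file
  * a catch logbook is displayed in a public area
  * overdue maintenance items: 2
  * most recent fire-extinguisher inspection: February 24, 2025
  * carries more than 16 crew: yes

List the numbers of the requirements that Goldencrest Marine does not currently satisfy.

1. overdue maintenance items 2 ≤ 2 → met
2. crew with marine safety training 2 < 3 → not met
3. condition 'carries more than 16 crew' holds; crew without survival-suit assignment 0 ≤ 0 → met
4. emergency instruction placard absent → not met
5. crew injury coverage $400,000 ≥ $325,000 → met
6. fire-extinguisher inspection 61 days ago vs limit 90 → met
7. catch logbook present → met
8. certificate of documentation present → met
Not met: 2, 4

2, 4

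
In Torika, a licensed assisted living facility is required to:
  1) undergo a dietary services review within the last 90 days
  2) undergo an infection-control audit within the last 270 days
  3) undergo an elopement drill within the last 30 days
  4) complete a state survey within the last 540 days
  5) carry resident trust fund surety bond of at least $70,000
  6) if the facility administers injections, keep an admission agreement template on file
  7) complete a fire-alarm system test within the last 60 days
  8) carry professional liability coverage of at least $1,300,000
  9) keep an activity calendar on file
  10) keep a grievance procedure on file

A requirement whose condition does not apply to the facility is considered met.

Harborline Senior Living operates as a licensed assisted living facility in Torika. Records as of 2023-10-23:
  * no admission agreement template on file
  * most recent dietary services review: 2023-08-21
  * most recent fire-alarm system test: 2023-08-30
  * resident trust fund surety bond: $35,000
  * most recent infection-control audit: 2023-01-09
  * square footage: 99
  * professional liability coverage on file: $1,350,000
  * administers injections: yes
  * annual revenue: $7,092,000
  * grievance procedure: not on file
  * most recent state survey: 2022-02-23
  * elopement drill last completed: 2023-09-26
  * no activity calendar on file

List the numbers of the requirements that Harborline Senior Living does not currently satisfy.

1. dietary services review 63 days ago vs limit 90 → met
2. infection-control audit 287 days ago vs limit 270 → not met
3. elopement drill 27 days ago vs limit 30 → met
4. state survey 607 days ago vs limit 540 → not met
5. resident trust fund surety bond $35,000 < $70,000 → not met
6. condition 'administers injections' holds; admission agreement template absent → not met
7. fire-alarm system test 54 days ago vs limit 60 → met
8. professional liability coverage $1,350,000 ≥ $1,300,000 → met
9. activity calendar absent → not met
10. grievance procedure absent → not met
Not met: 2, 4, 5, 6, 9, 10

2, 4, 5, 6, 9, 10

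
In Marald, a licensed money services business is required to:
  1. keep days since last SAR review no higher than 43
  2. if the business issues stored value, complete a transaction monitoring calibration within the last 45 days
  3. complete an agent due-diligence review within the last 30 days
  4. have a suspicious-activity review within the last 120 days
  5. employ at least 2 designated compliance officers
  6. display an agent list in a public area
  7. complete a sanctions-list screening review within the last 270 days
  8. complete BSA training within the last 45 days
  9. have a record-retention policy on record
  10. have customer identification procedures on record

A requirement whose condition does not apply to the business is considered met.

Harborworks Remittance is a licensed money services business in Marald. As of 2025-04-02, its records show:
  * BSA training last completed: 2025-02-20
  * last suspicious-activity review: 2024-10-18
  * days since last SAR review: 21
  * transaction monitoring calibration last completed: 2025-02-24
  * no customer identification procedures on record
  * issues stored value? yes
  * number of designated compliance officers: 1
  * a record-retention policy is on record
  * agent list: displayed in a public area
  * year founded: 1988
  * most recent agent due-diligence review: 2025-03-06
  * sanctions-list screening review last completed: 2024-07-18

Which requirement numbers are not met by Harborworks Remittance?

1. days since last SAR review 21 ≤ 43 → met
2. condition 'issues stored value' holds; transaction monitoring calibration 37 days ago vs limit 45 → met
3. agent due-diligence review 27 days ago vs limit 30 → met
4. suspicious-activity review 166 days ago vs limit 120 → not met
5. designated compliance officers 1 < 2 → not met
6. agent list present → met
7. sanctions-list screening review 258 days ago vs limit 270 → met
8. BSA training 41 days ago vs limit 45 → met
9. record-retention policy present → met
10. customer identification procedures absent → not met
Not met: 4, 5, 10

4, 5, 10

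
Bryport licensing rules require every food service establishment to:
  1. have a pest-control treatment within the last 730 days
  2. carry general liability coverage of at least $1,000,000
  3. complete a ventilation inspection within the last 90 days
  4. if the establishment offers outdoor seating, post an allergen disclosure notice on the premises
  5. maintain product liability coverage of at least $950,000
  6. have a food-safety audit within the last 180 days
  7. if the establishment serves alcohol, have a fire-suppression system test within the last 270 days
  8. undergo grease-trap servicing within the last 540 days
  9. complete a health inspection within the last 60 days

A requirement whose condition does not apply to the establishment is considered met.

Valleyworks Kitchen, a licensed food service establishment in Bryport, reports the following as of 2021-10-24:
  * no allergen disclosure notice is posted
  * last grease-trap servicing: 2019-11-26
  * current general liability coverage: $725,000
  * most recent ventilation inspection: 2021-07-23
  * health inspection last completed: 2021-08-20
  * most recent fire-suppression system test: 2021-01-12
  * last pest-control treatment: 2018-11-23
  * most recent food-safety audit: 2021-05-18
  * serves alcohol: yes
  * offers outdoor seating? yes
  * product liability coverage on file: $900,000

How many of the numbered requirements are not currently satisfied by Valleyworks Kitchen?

1. pest-control treatment 1066 days ago vs limit 730 → not met
2. general liability coverage $725,000 < $1,000,000 → not met
3. ventilation inspection 93 days ago vs limit 90 → not met
4. condition 'offers outdoor seating' holds; allergen disclosure notice absent → not met
5. product liability coverage $900,000 < $950,000 → not met
6. food-safety audit 159 days ago vs limit 180 → met
7. condition 'serves alcohol' holds; fire-suppression system test 285 days ago vs limit 270 → not met
8. grease-trap servicing 698 days ago vs limit 540 → not met
9. health inspection 65 days ago vs limit 60 → not met
Not met: 8 of 9

8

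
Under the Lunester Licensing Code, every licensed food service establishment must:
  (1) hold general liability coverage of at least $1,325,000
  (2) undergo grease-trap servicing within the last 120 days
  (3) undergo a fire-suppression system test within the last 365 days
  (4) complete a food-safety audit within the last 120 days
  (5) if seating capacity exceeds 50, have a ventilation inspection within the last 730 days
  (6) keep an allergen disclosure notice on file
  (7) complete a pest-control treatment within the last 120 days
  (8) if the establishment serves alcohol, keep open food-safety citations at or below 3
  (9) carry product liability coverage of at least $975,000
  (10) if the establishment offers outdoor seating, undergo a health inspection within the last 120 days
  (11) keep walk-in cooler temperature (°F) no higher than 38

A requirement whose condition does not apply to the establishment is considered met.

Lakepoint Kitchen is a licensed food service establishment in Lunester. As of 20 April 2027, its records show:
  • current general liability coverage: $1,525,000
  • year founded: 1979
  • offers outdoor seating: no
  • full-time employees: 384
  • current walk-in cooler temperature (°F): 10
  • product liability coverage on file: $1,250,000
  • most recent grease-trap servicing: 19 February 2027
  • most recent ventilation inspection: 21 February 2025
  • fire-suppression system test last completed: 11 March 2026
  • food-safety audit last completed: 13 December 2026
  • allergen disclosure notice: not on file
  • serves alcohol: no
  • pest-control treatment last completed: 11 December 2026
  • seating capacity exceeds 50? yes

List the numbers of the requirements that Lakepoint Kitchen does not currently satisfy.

3, 4, 5, 6, 7

1. general liability coverage $1,525,000 ≥ $1,325,000 → met
2. grease-trap servicing 60 days ago vs limit 120 → met
3. fire-suppression system test 405 days ago vs limit 365 → not met
4. food-safety audit 128 days ago vs limit 120 → not met
5. condition 'seating capacity exceeds 50' holds; ventilation inspection 788 days ago vs limit 730 → not met
6. allergen disclosure notice absent → not met
7. pest-control treatment 130 days ago vs limit 120 → not met
8. condition 'serves alcohol' does not hold → requirement n/a → met
9. product liability coverage $1,250,000 ≥ $975,000 → met
10. condition 'offers outdoor seating' does not hold → requirement n/a → met
11. walk-in cooler temperature (°F) 10 ≤ 38 → met
Not met: 3, 4, 5, 6, 7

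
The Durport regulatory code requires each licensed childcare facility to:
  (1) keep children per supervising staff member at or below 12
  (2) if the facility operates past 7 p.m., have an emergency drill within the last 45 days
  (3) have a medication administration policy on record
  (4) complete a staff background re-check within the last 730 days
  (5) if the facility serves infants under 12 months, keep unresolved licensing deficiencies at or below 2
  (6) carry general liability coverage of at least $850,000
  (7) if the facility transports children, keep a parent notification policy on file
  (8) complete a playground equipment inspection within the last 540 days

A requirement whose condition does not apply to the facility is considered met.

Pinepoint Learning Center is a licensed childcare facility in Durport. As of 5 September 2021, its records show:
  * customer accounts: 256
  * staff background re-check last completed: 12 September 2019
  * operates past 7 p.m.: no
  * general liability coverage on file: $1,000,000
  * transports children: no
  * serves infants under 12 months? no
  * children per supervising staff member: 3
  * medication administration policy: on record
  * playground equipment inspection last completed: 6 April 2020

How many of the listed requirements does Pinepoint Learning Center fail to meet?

1. children per supervising staff member 3 ≤ 12 → met
2. condition 'operates past 7 p.m.' does not hold → requirement n/a → met
3. medication administration policy present → met
4. staff background re-check 724 days ago vs limit 730 → met
5. condition 'serves infants under 12 months' does not hold → requirement n/a → met
6. general liability coverage $1,000,000 ≥ $850,000 → met
7. condition 'transports children' does not hold → requirement n/a → met
8. playground equipment inspection 517 days ago vs limit 540 → met
Not met: 0 of 8

0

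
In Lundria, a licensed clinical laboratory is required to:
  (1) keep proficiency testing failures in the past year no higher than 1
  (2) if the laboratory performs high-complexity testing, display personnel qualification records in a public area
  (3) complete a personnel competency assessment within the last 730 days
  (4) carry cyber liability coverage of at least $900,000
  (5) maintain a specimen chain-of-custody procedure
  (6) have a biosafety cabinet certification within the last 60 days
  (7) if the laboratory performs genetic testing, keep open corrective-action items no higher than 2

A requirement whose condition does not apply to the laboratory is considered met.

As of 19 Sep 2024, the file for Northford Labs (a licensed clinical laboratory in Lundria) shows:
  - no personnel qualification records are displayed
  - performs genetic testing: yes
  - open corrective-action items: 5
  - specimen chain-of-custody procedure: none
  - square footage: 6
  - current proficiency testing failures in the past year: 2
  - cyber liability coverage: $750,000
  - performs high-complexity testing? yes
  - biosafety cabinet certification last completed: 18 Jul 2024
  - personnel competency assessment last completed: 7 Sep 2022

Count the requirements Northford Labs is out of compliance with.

1. proficiency testing failures in the past year 2 > 1 → not met
2. condition 'performs high-complexity testing' holds; personnel qualification records absent → not met
3. personnel competency assessment 743 days ago vs limit 730 → not met
4. cyber liability coverage $750,000 < $900,000 → not met
5. specimen chain-of-custody procedure absent → not met
6. biosafety cabinet certification 63 days ago vs limit 60 → not met
7. condition 'performs genetic testing' holds; open corrective-action items 5 > 2 → not met
Not met: 7 of 7

7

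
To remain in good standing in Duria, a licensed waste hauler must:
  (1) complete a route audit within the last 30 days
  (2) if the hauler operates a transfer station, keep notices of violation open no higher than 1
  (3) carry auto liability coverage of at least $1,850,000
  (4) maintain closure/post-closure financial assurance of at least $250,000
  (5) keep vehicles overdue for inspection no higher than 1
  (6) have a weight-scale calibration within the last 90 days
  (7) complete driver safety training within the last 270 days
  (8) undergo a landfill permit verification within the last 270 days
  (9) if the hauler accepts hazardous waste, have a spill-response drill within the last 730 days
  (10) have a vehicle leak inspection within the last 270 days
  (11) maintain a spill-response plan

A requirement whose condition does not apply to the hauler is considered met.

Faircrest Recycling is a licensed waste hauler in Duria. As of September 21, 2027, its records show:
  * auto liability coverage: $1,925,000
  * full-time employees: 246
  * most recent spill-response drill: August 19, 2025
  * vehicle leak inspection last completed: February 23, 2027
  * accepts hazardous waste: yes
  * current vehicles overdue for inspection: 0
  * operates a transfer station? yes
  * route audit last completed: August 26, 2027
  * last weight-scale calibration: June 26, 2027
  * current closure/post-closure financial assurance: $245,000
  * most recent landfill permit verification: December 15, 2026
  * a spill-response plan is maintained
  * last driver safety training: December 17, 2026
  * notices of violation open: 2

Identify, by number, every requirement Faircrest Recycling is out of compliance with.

1. route audit 26 days ago vs limit 30 → met
2. condition 'operates a transfer station' holds; notices of violation open 2 > 1 → not met
3. auto liability coverage $1,925,000 ≥ $1,850,000 → met
4. closure/post-closure financial assurance $245,000 < $250,000 → not met
5. vehicles overdue for inspection 0 ≤ 1 → met
6. weight-scale calibration 87 days ago vs limit 90 → met
7. driver safety training 278 days ago vs limit 270 → not met
8. landfill permit verification 280 days ago vs limit 270 → not met
9. condition 'accepts hazardous waste' holds; spill-response drill 763 days ago vs limit 730 → not met
10. vehicle leak inspection 210 days ago vs limit 270 → met
11. spill-response plan present → met
Not met: 2, 4, 7, 8, 9

2, 4, 7, 8, 9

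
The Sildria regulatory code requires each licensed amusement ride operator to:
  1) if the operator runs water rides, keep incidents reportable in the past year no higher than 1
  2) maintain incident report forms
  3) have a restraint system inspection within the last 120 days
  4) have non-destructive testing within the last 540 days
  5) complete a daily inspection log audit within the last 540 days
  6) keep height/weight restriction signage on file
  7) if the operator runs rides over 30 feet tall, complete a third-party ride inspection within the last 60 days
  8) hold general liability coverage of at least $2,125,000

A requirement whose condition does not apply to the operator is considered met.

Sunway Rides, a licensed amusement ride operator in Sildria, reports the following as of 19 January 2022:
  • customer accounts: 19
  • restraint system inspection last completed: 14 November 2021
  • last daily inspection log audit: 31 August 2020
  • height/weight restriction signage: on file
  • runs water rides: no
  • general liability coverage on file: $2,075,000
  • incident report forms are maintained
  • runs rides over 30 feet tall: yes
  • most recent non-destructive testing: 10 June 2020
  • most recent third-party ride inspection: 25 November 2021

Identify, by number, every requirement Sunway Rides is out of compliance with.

4, 8

1. condition 'runs water rides' does not hold → requirement n/a → met
2. incident report forms present → met
3. restraint system inspection 66 days ago vs limit 120 → met
4. non-destructive testing 588 days ago vs limit 540 → not met
5. daily inspection log audit 506 days ago vs limit 540 → met
6. height/weight restriction signage present → met
7. condition 'runs rides over 30 feet tall' holds; third-party ride inspection 55 days ago vs limit 60 → met
8. general liability coverage $2,075,000 < $2,125,000 → not met
Not met: 4, 8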